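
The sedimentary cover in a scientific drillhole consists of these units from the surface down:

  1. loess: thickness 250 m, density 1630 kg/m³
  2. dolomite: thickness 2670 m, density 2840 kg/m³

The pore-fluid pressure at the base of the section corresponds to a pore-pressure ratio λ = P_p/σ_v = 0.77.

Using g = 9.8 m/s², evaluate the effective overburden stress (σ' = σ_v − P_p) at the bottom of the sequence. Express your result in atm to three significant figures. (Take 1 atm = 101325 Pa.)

Overburden (lithostatic) stress σ_v:
loess: 1630 kg/m³ × 9.8 m/s² × 250 m = 3.994×10^6 Pa = 3.994 MPa
dolomite: 2840 kg/m³ × 9.8 m/s² × 2670 m = 7.431×10^7 Pa = 74.31 MPa
Total = 3.994 + 74.31 = 78.305 MPa
Pore pressure P_p = λ·σ_v = 0.77 × 78.30 MPa = 60.29 MPa
Effective stress σ' = σ_v − P_p = 78.30 − 60.29 = 18.010 MPa = 177.75 atm

178 atm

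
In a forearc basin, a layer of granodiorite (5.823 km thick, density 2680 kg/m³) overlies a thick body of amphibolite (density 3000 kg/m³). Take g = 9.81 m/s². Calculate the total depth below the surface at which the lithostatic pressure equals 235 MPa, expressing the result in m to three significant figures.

Pressure at base of upper layers: 2680×9.81×5823 = 1.531×10^8 Pa = 153.1 MPa
Remaining pressure to be supplied by amphibolite: 2.350×10^8 − 1.531×10^8 = 8.191×10^7 Pa
Additional depth in amphibolite = 8.191×10^7 Pa / (3000 kg/m³ × 9.81 m/s²) = 2783.2 m
Total depth = 5823 m + 2783.2 m = 8606.2 m

8610 m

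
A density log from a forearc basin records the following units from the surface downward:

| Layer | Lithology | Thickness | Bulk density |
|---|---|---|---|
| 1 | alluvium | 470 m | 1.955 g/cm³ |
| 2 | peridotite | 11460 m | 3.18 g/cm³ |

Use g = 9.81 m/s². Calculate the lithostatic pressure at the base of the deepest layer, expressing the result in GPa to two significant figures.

alluvium: 1955 kg/m³ × 9.81 m/s² × 470 m = 9.014×10^6 Pa = 9.014×10^-3 GPa
peridotite: 3180 kg/m³ × 9.81 m/s² × 11460 m = 3.575×10^8 Pa = 0.3575 GPa
Total = 9.014×10^-3 + 0.3575 = 0.36652 GPa

0.37 GPa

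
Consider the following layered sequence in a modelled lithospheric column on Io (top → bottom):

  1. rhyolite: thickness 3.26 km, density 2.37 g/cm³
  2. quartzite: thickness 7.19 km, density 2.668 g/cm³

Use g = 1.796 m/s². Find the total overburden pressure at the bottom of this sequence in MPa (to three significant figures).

48.3 MPa

rhyolite: 2370 kg/m³ × 1.796 m/s² × 3260 m = 1.388×10^7 Pa = 13.88 MPa
quartzite: 2668 kg/m³ × 1.796 m/s² × 7190 m = 3.445×10^7 Pa = 34.45 MPa
Total = 13.88 + 34.45 = 48.329 MPa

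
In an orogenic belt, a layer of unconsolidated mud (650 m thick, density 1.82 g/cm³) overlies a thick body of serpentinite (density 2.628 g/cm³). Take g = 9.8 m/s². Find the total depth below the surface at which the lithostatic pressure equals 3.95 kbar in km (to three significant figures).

Pressure at base of upper layers: 1820×9.8×650 = 1.159×10^7 Pa = 0.1159 kbar
Remaining pressure to be supplied by serpentinite: 3.950×10^8 − 1.159×10^7 = 3.834×10^8 Pa
Additional depth in serpentinite = 3.834×10^8 Pa / (2628 kg/m³ × 9.8 m/s²) = 14887 m
Total depth = 650 m + 14887 m = 15537 m
= 15.537 km

15.5 km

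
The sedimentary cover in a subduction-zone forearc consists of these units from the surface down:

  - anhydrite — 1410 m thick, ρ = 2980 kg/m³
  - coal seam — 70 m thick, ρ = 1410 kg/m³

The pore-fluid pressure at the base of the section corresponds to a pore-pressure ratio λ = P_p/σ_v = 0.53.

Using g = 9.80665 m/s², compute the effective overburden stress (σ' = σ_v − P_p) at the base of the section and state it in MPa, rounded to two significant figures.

Overburden (lithostatic) stress σ_v:
anhydrite: 2980 kg/m³ × 9.80665 m/s² × 1410 m = 4.121×10^7 Pa = 41.21 MPa
coal seam: 1410 kg/m³ × 9.80665 m/s² × 70 m = 9.679×10^5 Pa = 0.9679 MPa
Total = 41.21 + 0.9679 = 42.173 MPa
Pore pressure P_p = λ·σ_v = 0.53 × 42.17 MPa = 22.35 MPa
Effective stress σ' = σ_v − P_p = 42.17 − 22.35 = 19.822 MPa

20 MPa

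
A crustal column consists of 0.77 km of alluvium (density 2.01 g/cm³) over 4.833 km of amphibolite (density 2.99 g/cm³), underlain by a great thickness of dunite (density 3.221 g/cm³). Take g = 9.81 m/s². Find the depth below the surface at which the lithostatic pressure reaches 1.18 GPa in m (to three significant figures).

Pressure at base of upper layers: 2010×9.81×770 + 2990×9.81×4833 = 1.569×10^8 Pa = 0.1569 GPa
Remaining pressure to be supplied by dunite: 1.180×10^9 − 1.569×10^8 = 1.023×10^9 Pa
Additional depth in dunite = 1.023×10^9 Pa / (3221 kg/m³ × 9.81 m/s²) = 32377 m
Total depth = 5603 m + 32377 m = 37980 m

38000 m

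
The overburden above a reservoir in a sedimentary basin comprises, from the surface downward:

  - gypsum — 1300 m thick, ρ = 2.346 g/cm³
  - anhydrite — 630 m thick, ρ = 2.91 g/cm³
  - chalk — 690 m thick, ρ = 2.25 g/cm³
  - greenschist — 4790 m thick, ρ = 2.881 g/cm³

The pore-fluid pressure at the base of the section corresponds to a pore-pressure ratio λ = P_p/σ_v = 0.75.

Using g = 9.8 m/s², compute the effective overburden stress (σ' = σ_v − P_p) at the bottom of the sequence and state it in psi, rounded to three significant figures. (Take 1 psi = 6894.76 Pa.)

7190 psi

Overburden (lithostatic) stress σ_v:
gypsum: 2346 kg/m³ × 9.8 m/s² × 1300 m = 2.989×10^7 Pa = 29.89 MPa
anhydrite: 2910 kg/m³ × 9.8 m/s² × 630 m = 1.797×10^7 Pa = 17.97 MPa
chalk: 2250 kg/m³ × 9.8 m/s² × 690 m = 1.521×10^7 Pa = 15.21 MPa
greenschist: 2881 kg/m³ × 9.8 m/s² × 4790 m = 1.352×10^8 Pa = 135.2 MPa
Total = 29.89 + 17.97 + 15.21 + 135.2 = 198.31 MPa
Pore pressure P_p = λ·σ_v = 0.75 × 198.3 MPa = 148.7 MPa
Effective stress σ' = σ_v − P_p = 198.3 − 148.7 = 49.577 MPa = 7190.6 psi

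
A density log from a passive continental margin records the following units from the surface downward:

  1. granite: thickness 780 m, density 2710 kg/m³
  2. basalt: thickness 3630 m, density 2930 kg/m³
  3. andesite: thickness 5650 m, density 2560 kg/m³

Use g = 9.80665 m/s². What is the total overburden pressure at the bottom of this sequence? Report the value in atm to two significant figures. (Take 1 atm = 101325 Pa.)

granite: 2710 kg/m³ × 9.80665 m/s² × 780 m = 2.073×10^7 Pa = 204.6 atm
basalt: 2930 kg/m³ × 9.80665 m/s² × 3630 m = 1.043×10^8 Pa = 1029 atm
andesite: 2560 kg/m³ × 9.80665 m/s² × 5650 m = 1.418×10^8 Pa = 1400 atm
Total = 204.6 + 1029 + 1400 = 2633.9 atm

2600 atm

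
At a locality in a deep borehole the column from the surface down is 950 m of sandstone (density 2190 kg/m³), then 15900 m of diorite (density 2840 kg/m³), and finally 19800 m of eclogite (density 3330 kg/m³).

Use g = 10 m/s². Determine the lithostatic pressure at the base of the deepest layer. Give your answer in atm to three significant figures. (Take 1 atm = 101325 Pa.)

11200 atm

sandstone: 2190 kg/m³ × 10 m/s² × 950 m = 2.080×10^7 Pa = 205.3 atm
diorite: 2840 kg/m³ × 10 m/s² × 15900 m = 4.516×10^8 Pa = 4457 atm
eclogite: 3330 kg/m³ × 10 m/s² × 19800 m = 6.593×10^8 Pa = 6507 atm
Total = 205.3 + 4457 + 6507 = 11169 atm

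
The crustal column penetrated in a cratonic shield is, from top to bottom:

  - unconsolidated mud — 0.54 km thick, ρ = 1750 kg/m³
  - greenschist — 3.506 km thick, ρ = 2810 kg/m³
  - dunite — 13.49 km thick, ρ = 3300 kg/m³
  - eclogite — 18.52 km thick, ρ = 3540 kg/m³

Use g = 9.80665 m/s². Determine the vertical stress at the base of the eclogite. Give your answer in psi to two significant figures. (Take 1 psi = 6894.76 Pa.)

170000 psi

unconsolidated mud: 1750 kg/m³ × 9.80665 m/s² × 540 m = 9.267×10^6 Pa = 1344 psi
greenschist: 2810 kg/m³ × 9.80665 m/s² × 3506 m = 9.661×10^7 Pa = 14013 psi
dunite: 3300 kg/m³ × 9.80665 m/s² × 13490 m = 4.366×10^8 Pa = 63318 psi
eclogite: 3540 kg/m³ × 9.80665 m/s² × 18520 m = 6.429×10^8 Pa = 93249 psi
Total = 1344 + 14013 + 63318 + 93249 = 1.7192×10^5 psi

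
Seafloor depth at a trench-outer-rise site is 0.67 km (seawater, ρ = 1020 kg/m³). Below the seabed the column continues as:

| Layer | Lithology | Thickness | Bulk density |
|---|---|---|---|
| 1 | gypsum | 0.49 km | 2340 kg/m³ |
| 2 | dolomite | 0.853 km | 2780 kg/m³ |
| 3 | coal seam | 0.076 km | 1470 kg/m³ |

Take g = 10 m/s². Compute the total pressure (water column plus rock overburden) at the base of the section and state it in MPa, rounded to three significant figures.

seawater: 1020 kg/m³ × 10 m/s² × 670 m = 6.834×10^6 Pa = 6.834 MPa
gypsum: 2340 kg/m³ × 10 m/s² × 490 m = 1.147×10^7 Pa = 11.47 MPa
dolomite: 2780 kg/m³ × 10 m/s² × 853 m = 2.371×10^7 Pa = 23.71 MPa
coal seam: 1470 kg/m³ × 10 m/s² × 76 m = 1.117×10^6 Pa = 1.117 MPa
Total = 6.834 + 11.47 + 23.71 + 1.117 = 43.131 MPa

43.1 MPa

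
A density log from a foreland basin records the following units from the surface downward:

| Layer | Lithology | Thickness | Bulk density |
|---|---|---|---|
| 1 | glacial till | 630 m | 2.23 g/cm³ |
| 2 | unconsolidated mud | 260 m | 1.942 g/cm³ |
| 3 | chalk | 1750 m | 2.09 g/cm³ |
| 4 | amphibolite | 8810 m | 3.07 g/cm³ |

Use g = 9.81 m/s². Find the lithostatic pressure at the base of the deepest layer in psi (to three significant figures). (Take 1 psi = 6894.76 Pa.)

glacial till: 2230 kg/m³ × 9.81 m/s² × 630 m = 1.378×10^7 Pa = 1999 psi
unconsolidated mud: 1942 kg/m³ × 9.81 m/s² × 260 m = 4.953×10^6 Pa = 718.4 psi
chalk: 2090 kg/m³ × 9.81 m/s² × 1750 m = 3.588×10^7 Pa = 5204 psi
amphibolite: 3070 kg/m³ × 9.81 m/s² × 8810 m = 2.653×10^8 Pa = 38483 psi
Total = 1999 + 718.4 + 5204 + 38483 = 46404 psi

46400 psi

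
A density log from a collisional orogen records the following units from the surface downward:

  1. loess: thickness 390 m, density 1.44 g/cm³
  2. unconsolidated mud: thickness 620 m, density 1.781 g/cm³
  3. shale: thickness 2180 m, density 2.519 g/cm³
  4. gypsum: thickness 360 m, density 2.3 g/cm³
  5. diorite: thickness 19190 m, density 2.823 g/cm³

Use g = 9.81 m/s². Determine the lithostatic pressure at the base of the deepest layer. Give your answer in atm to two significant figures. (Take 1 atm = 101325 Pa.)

6000 atm

loess: 1440 kg/m³ × 9.81 m/s² × 390 m = 5.509×10^6 Pa = 54.37 atm
unconsolidated mud: 1781 kg/m³ × 9.81 m/s² × 620 m = 1.083×10^7 Pa = 106.9 atm
shale: 2519 kg/m³ × 9.81 m/s² × 2180 m = 5.387×10^7 Pa = 531.7 atm
gypsum: 2300 kg/m³ × 9.81 m/s² × 360 m = 8.123×10^6 Pa = 80.16 atm
diorite: 2823 kg/m³ × 9.81 m/s² × 19190 m = 5.314×10^8 Pa = 5245 atm
Total = 54.37 + 106.9 + 531.7 + 80.16 + 5245 = 6018.0 atm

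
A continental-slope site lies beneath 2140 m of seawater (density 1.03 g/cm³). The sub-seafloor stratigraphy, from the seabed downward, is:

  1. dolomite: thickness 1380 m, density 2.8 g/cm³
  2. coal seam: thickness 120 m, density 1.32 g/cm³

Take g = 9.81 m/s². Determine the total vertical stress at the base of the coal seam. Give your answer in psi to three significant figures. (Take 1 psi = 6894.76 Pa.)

8860 psi

seawater: 1030 kg/m³ × 9.81 m/s² × 2140 m = 2.162×10^7 Pa = 3136 psi
dolomite: 2800 kg/m³ × 9.81 m/s² × 1380 m = 3.791×10^7 Pa = 5498 psi
coal seam: 1320 kg/m³ × 9.81 m/s² × 120 m = 1.554×10^6 Pa = 225.4 psi
Total = 3136 + 5498 + 225.4 = 8859.3 psi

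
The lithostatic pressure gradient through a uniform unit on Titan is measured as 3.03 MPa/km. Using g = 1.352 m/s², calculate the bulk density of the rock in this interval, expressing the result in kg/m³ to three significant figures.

2240 kg/m³

ρ = (dP/dz)/g = 3.03 MPa/km / 1.352 m/s² = 3030.0 Pa/m / 1.352 m/s² = 2241.1 kg/m³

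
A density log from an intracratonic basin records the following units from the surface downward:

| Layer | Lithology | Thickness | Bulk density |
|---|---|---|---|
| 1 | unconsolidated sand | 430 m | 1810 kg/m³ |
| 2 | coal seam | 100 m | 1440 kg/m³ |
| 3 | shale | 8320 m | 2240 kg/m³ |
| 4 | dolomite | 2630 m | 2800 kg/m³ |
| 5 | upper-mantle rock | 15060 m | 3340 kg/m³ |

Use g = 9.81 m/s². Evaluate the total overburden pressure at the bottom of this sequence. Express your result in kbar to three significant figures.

7.58 kbar

unconsolidated sand: 1810 kg/m³ × 9.81 m/s² × 430 m = 7.635×10^6 Pa = 0.07635 kbar
coal seam: 1440 kg/m³ × 9.81 m/s² × 100 m = 1.413×10^6 Pa = 0.01413 kbar
shale: 2240 kg/m³ × 9.81 m/s² × 8320 m = 1.828×10^8 Pa = 1.828 kbar
dolomite: 2800 kg/m³ × 9.81 m/s² × 2630 m = 7.224×10^7 Pa = 0.7224 kbar
upper-mantle rock: 3340 kg/m³ × 9.81 m/s² × 15060 m = 4.934×10^8 Pa = 4.934 kbar
Total = 0.07635 + 0.01413 + 1.828 + 0.7224 + 4.934 = 7.5756 kbar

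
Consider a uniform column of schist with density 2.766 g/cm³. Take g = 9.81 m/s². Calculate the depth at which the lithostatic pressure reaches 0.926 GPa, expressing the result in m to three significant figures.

34100 m

h = P/(ρg) = 0.926 GPa / (2766 kg/m³ × 9.81 m/s²) = 9.260×10^8 Pa / 27134 Pa/m = 34126 m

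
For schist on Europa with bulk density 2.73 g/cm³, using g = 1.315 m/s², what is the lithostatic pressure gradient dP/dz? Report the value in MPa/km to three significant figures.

dP/dz = ρg = 2730 kg/m³ × 1.315 m/s² = 3589.9 Pa/m
= 3589.9 Pa/m × (1 MPa/km / 1000.0 Pa/m) = 3.5899 MPa/km

3.59 MPa/km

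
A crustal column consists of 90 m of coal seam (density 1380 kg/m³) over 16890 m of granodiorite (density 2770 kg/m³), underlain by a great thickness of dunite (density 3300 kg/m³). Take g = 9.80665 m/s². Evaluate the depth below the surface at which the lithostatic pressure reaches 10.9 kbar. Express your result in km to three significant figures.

Pressure at base of upper layers: 1380×9.80665×90 + 2770×9.80665×16890 = 4.600×10^8 Pa = 4.600 kbar
Remaining pressure to be supplied by dunite: 1.090×10^9 − 4.600×10^8 = 6.300×10^8 Pa
Additional depth in dunite = 6.300×10^8 Pa / (3300 kg/m³ × 9.80665 m/s²) = 19467 m
Total depth = 16980 m + 19467 m = 36447 m
= 36.447 km

36.4 km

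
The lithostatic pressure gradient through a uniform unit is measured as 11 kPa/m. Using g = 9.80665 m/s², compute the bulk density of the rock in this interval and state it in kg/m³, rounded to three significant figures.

1120 kg/m³

ρ = (dP/dz)/g = 11 kPa/m / 9.80665 m/s² = 11000 Pa/m / 9.80665 m/s² = 1121.7 kg/m³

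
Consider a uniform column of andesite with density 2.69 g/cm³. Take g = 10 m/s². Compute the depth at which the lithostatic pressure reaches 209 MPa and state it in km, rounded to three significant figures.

7.77 km

h = P/(ρg) = 209 MPa / (2690 kg/m³ × 10 m/s²) = 2.090×10^8 Pa / 26900 Pa/m = 7769.5 m
= 7.7695 km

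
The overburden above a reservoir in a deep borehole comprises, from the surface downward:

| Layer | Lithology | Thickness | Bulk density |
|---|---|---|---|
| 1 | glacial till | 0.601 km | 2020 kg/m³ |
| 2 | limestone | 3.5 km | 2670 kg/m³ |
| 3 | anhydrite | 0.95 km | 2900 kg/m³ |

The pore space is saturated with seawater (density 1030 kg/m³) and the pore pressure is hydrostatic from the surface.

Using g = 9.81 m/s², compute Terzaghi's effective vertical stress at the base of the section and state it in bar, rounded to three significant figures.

Overburden (lithostatic) stress σ_v:
glacial till: 2020 kg/m³ × 9.81 m/s² × 601 m = 1.191×10^7 Pa = 11.91 MPa
limestone: 2670 kg/m³ × 9.81 m/s² × 3500 m = 9.167×10^7 Pa = 91.67 MPa
anhydrite: 2900 kg/m³ × 9.81 m/s² × 950 m = 2.703×10^7 Pa = 27.03 MPa
Total = 11.91 + 91.67 + 27.03 = 130.61 MPa
Pore pressure P_p = 1030 kg/m³ × 9.81 m/s² × 5051 m = 5.104×10^7 Pa = 51.04 MPa
Effective stress σ' = σ_v − P_p = 130.6 − 51.04 = 79.574 MPa = 795.74 bar

796 bar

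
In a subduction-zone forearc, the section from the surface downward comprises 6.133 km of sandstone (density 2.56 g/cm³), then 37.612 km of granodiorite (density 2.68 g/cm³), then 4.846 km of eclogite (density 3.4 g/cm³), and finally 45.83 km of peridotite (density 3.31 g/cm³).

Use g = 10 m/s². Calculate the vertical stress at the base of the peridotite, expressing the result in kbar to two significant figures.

28 kbar

sandstone: 2560 kg/m³ × 10 m/s² × 6133 m = 1.570×10^8 Pa = 1.570 kbar
granodiorite: 2680 kg/m³ × 10 m/s² × 37612 m = 1.008×10^9 Pa = 10.08 kbar
eclogite: 3400 kg/m³ × 10 m/s² × 4846 m = 1.648×10^8 Pa = 1.648 kbar
peridotite: 3310 kg/m³ × 10 m/s² × 45830 m = 1.517×10^9 Pa = 15.17 kbar
Total = 1.570 + 10.08 + 1.648 + 15.17 = 28.467 kbar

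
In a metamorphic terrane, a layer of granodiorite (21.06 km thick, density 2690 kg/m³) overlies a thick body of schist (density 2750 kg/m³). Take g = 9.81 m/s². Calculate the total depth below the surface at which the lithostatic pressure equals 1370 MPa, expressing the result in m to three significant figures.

51200 m

Pressure at base of upper layers: 2690×9.81×21060 = 5.558×10^8 Pa = 555.8 MPa
Remaining pressure to be supplied by schist: 1.370×10^9 − 5.558×10^8 = 8.142×10^8 Pa
Additional depth in schist = 8.142×10^8 Pa / (2750 kg/m³ × 9.81 m/s²) = 30183 m
Total depth = 21060 m + 30183 m = 51243 m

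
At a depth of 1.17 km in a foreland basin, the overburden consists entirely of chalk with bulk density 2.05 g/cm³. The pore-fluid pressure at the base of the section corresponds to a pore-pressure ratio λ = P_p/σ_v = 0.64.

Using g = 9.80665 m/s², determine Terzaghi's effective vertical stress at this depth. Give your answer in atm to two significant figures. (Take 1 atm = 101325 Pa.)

Overburden (lithostatic) stress σ_v:
chalk: 2050 kg/m³ × 9.80665 m/s² × 1170 m = 2.352×10^7 Pa = 23.52 MPa
Pore pressure P_p = λ·σ_v = 0.64 × 23.52 MPa = 15.05 MPa
Effective stress σ' = σ_v − P_p = 23.52 − 15.05 = 8.4677 MPa = 83.569 atm

84 atm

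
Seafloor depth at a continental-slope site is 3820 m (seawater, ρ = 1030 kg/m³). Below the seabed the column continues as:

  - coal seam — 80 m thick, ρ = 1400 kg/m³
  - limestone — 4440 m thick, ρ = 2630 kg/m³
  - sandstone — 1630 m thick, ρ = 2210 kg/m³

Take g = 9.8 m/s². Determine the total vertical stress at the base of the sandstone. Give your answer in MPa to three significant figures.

seawater: 1030 kg/m³ × 9.8 m/s² × 3820 m = 3.856×10^7 Pa = 38.56 MPa
coal seam: 1400 kg/m³ × 9.8 m/s² × 80 m = 1.098×10^6 Pa = 1.098 MPa
limestone: 2630 kg/m³ × 9.8 m/s² × 4440 m = 1.144×10^8 Pa = 114.4 MPa
sandstone: 2210 kg/m³ × 9.8 m/s² × 1630 m = 3.530×10^7 Pa = 35.30 MPa
Total = 38.56 + 1.098 + 114.4 + 35.30 = 189.40 MPa

189 MPa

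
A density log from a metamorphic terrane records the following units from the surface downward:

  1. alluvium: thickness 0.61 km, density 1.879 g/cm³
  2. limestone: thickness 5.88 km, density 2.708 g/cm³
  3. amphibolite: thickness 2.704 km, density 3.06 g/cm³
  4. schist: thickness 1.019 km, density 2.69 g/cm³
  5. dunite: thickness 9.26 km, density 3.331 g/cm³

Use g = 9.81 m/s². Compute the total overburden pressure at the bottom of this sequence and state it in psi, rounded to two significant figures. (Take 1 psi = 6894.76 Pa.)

alluvium: 1879 kg/m³ × 9.81 m/s² × 610 m = 1.124×10^7 Pa = 1631 psi
limestone: 2708 kg/m³ × 9.81 m/s² × 5880 m = 1.562×10^8 Pa = 22656 psi
amphibolite: 3060 kg/m³ × 9.81 m/s² × 2704 m = 8.117×10^7 Pa = 11773 psi
schist: 2690 kg/m³ × 9.81 m/s² × 1019 m = 2.689×10^7 Pa = 3900 psi
dunite: 3331 kg/m³ × 9.81 m/s² × 9260 m = 3.026×10^8 Pa = 43887 psi
Total = 1631 + 22656 + 11773 + 3900 + 43887 = 83846 psi

84000 psi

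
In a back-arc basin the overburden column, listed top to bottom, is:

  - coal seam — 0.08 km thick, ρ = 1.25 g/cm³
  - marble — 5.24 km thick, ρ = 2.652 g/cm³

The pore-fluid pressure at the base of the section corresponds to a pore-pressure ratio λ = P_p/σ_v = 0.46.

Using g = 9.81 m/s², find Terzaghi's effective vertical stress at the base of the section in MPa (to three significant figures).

74.1 MPa

Overburden (lithostatic) stress σ_v:
coal seam: 1250 kg/m³ × 9.81 m/s² × 80 m = 9.810×10^5 Pa = 0.9810 MPa
marble: 2652 kg/m³ × 9.81 m/s² × 5240 m = 1.363×10^8 Pa = 136.3 MPa
Total = 0.9810 + 136.3 = 137.31 MPa
Pore pressure P_p = λ·σ_v = 0.46 × 137.3 MPa = 63.16 MPa
Effective stress σ' = σ_v − P_p = 137.3 − 63.16 = 74.145 MPa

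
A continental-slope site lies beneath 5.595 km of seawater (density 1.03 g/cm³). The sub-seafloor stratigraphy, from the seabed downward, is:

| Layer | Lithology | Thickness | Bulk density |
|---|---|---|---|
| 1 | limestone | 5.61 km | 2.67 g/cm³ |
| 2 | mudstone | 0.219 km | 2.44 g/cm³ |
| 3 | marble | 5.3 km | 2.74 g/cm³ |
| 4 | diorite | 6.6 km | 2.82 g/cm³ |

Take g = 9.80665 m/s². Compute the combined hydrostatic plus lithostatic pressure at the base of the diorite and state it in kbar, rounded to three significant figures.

seawater: 1030 kg/m³ × 9.80665 m/s² × 5595 m = 5.651×10^7 Pa = 0.5651 kbar
limestone: 2670 kg/m³ × 9.80665 m/s² × 5610 m = 1.469×10^8 Pa = 1.469 kbar
mudstone: 2440 kg/m³ × 9.80665 m/s² × 219 m = 5.240×10^6 Pa = 0.05240 kbar
marble: 2740 kg/m³ × 9.80665 m/s² × 5300 m = 1.424×10^8 Pa = 1.424 kbar
diorite: 2820 kg/m³ × 9.80665 m/s² × 6600 m = 1.825×10^8 Pa = 1.825 kbar
Total = 0.5651 + 1.469 + 0.05240 + 1.424 + 1.825 = 5.3358 kbar

5.34 kbar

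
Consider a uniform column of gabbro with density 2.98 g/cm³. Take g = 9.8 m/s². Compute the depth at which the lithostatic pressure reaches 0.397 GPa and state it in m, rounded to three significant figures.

h = P/(ρg) = 0.397 GPa / (2980 kg/m³ × 9.8 m/s²) = 3.970×10^8 Pa / 29204 Pa/m = 13594 m

13600 m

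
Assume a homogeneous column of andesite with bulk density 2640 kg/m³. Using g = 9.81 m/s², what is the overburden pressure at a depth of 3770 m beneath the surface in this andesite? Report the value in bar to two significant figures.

andesite: 2640 kg/m³ × 9.81 m/s² × 3770 m = 9.764×10^7 Pa = 976.4 bar

980 bar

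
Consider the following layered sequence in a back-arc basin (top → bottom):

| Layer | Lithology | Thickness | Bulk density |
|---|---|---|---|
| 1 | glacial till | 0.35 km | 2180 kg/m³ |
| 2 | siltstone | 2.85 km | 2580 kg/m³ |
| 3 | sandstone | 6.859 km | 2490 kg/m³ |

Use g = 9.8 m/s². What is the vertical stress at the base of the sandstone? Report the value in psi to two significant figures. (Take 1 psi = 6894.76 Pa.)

36000 psi

glacial till: 2180 kg/m³ × 9.8 m/s² × 350 m = 7.477×10^6 Pa = 1085 psi
siltstone: 2580 kg/m³ × 9.8 m/s² × 2850 m = 7.206×10^7 Pa = 10451 psi
sandstone: 2490 kg/m³ × 9.8 m/s² × 6859 m = 1.674×10^8 Pa = 24275 psi
Total = 1085 + 10451 + 24275 = 35811 psi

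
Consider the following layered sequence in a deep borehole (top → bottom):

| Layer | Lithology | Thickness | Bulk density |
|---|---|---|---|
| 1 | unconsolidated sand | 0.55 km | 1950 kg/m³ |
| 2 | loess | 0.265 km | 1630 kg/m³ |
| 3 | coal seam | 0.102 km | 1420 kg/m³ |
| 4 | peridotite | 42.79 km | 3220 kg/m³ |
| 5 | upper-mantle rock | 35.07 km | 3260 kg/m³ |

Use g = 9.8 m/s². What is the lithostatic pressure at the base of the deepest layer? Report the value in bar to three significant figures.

unconsolidated sand: 1950 kg/m³ × 9.8 m/s² × 550 m = 1.051×10^7 Pa = 105.1 bar
loess: 1630 kg/m³ × 9.8 m/s² × 265 m = 4.233×10^6 Pa = 42.33 bar
coal seam: 1420 kg/m³ × 9.8 m/s² × 102 m = 1.419×10^6 Pa = 14.19 bar
peridotite: 3220 kg/m³ × 9.8 m/s² × 42790 m = 1.350×10^9 Pa = 13503 bar
upper-mantle rock: 3260 kg/m³ × 9.8 m/s² × 35070 m = 1.120×10^9 Pa = 11204 bar
Total = 105.1 + 42.33 + 14.19 + 13503 + 11204 = 24869 bar

24900 bar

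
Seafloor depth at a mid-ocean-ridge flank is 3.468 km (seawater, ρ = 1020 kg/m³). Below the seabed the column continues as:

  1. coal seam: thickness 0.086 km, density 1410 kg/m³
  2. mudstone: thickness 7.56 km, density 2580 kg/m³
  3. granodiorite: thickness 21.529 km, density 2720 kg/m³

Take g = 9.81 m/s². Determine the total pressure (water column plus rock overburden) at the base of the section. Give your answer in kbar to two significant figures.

8.0 kbar

seawater: 1020 kg/m³ × 9.81 m/s² × 3468 m = 3.470×10^7 Pa = 0.3470 kbar
coal seam: 1410 kg/m³ × 9.81 m/s² × 86 m = 1.190×10^6 Pa = 0.01190 kbar
mudstone: 2580 kg/m³ × 9.81 m/s² × 7560 m = 1.913×10^8 Pa = 1.913 kbar
granodiorite: 2720 kg/m³ × 9.81 m/s² × 21529 m = 5.745×10^8 Pa = 5.745 kbar
Total = 0.3470 + 0.01190 + 1.913 + 5.745 = 8.0170 kbar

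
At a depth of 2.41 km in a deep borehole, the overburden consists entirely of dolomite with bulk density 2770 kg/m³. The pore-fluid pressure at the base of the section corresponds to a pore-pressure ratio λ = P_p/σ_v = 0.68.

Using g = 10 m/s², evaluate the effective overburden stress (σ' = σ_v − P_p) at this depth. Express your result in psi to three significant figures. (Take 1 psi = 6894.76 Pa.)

3100 psi

Overburden (lithostatic) stress σ_v:
dolomite: 2770 kg/m³ × 10 m/s² × 2410 m = 6.676×10^7 Pa = 66.76 MPa
Pore pressure P_p = λ·σ_v = 0.68 × 66.76 MPa = 45.39 MPa
Effective stress σ' = σ_v − P_p = 66.76 − 45.39 = 21.362 MPa = 3098.3 psi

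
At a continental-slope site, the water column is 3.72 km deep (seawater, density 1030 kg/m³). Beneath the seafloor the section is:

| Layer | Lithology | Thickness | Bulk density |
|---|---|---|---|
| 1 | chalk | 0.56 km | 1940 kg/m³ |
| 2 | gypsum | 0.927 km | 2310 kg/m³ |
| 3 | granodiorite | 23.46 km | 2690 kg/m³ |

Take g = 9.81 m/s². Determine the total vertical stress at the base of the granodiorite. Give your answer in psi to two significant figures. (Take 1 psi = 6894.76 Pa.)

seawater: 1030 kg/m³ × 9.81 m/s² × 3720 m = 3.759×10^7 Pa = 5452 psi
chalk: 1940 kg/m³ × 9.81 m/s² × 560 m = 1.066×10^7 Pa = 1546 psi
gypsum: 2310 kg/m³ × 9.81 m/s² × 927 m = 2.101×10^7 Pa = 3047 psi
granodiorite: 2690 kg/m³ × 9.81 m/s² × 23460 m = 6.191×10^8 Pa = 89790 psi
Total = 5452 + 1546 + 3047 + 89790 = 99835 psi

100000 psi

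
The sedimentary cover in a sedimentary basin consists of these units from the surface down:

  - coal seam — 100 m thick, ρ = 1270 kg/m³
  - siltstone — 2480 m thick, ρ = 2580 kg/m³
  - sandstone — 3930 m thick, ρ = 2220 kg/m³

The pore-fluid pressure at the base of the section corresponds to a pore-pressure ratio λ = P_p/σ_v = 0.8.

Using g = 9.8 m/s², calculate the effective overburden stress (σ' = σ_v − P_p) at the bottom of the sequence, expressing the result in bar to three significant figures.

Overburden (lithostatic) stress σ_v:
coal seam: 1270 kg/m³ × 9.8 m/s² × 100 m = 1.245×10^6 Pa = 1.245 MPa
siltstone: 2580 kg/m³ × 9.8 m/s² × 2480 m = 6.270×10^7 Pa = 62.70 MPa
sandstone: 2220 kg/m³ × 9.8 m/s² × 3930 m = 8.550×10^7 Pa = 85.50 MPa
Total = 1.245 + 62.70 + 85.50 = 149.45 MPa
Pore pressure P_p = λ·σ_v = 0.8 × 149.4 MPa = 119.6 MPa
Effective stress σ' = σ_v − P_p = 149.4 − 119.6 = 29.890 MPa = 298.90 bar

299 bar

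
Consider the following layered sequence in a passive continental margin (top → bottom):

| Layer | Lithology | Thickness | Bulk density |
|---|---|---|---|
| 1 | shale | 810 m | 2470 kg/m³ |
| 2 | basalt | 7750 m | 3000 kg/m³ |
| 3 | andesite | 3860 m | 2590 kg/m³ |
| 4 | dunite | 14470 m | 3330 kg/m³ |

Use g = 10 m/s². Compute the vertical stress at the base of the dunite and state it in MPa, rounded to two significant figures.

shale: 2470 kg/m³ × 10 m/s² × 810 m = 2.001×10^7 Pa = 20.01 MPa
basalt: 3000 kg/m³ × 10 m/s² × 7750 m = 2.325×10^8 Pa = 232.5 MPa
andesite: 2590 kg/m³ × 10 m/s² × 3860 m = 9.997×10^7 Pa = 99.97 MPa
dunite: 3330 kg/m³ × 10 m/s² × 14470 m = 4.819×10^8 Pa = 481.9 MPa
Total = 20.01 + 232.5 + 99.97 + 481.9 = 834.33 MPa

830 MPa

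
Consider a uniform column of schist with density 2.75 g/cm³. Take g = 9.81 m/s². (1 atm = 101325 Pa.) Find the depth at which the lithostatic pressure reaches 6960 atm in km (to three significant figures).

26.1 km

h = P/(ρg) = 6960 atm / (2750 kg/m³ × 9.81 m/s²) = 7.052×10^8 Pa / 26978 Pa/m = 26141 m
= 26.141 km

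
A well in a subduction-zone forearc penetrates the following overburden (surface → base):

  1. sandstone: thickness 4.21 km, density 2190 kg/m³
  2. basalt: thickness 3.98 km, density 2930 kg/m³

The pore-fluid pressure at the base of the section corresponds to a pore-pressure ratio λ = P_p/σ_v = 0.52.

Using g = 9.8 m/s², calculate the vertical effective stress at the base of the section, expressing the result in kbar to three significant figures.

Overburden (lithostatic) stress σ_v:
sandstone: 2190 kg/m³ × 9.8 m/s² × 4210 m = 9.036×10^7 Pa = 90.36 MPa
basalt: 2930 kg/m³ × 9.8 m/s² × 3980 m = 1.143×10^8 Pa = 114.3 MPa
Total = 90.36 + 114.3 = 204.64 MPa
Pore pressure P_p = λ·σ_v = 0.52 × 204.6 MPa = 106.4 MPa
Effective stress σ' = σ_v − P_p = 204.6 − 106.4 = 98.226 MPa = 0.98226 kbar

0.982 kbar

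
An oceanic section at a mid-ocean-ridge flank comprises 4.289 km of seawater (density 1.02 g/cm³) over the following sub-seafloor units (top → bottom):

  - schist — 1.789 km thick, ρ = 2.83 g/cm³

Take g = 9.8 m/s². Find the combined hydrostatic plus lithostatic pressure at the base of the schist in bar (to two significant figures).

920 bar

seawater: 1020 kg/m³ × 9.8 m/s² × 4289 m = 4.287×10^7 Pa = 428.7 bar
schist: 2830 kg/m³ × 9.8 m/s² × 1789 m = 4.962×10^7 Pa = 496.2 bar
Total = 428.7 + 496.2 = 924.89 bar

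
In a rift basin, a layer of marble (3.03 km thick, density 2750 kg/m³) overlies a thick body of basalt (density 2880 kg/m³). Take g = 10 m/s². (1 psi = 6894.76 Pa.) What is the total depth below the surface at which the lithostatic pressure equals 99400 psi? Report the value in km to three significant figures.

Pressure at base of upper layers: 2750×10×3030 = 8.332×10^7 Pa = 12085 psi
Remaining pressure to be supplied by basalt: 6.853×10^8 − 8.332×10^7 = 6.020×10^8 Pa
Additional depth in basalt = 6.020×10^8 Pa / (2880 kg/m³ × 10 m/s²) = 20903 m
Total depth = 3030 m + 20903 m = 23933 m
= 23.933 km

23.9 km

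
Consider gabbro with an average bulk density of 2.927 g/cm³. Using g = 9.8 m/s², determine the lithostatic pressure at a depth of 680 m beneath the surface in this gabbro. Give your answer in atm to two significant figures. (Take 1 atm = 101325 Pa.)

gabbro: 2927 kg/m³ × 9.8 m/s² × 680 m = 1.951×10^7 Pa = 192.5 atm

190 atm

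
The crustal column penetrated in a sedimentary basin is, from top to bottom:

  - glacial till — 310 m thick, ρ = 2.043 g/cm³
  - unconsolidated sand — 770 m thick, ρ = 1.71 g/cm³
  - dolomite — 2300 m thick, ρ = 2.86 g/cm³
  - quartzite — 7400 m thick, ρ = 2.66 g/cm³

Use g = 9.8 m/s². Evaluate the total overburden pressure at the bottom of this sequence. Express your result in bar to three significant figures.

2760 bar

glacial till: 2043 kg/m³ × 9.8 m/s² × 310 m = 6.207×10^6 Pa = 62.07 bar
unconsolidated sand: 1710 kg/m³ × 9.8 m/s² × 770 m = 1.290×10^7 Pa = 129.0 bar
dolomite: 2860 kg/m³ × 9.8 m/s² × 2300 m = 6.446×10^7 Pa = 644.6 bar
quartzite: 2660 kg/m³ × 9.8 m/s² × 7400 m = 1.929×10^8 Pa = 1929 bar
Total = 62.07 + 129.0 + 644.6 + 1929 = 2764.8 bar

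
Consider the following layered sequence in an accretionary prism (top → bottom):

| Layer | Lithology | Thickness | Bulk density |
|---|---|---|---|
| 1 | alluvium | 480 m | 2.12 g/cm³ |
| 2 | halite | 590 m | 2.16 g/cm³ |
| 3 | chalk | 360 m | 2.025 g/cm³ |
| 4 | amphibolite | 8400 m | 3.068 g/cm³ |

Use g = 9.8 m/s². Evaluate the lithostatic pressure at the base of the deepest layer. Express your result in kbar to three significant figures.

alluvium: 2120 kg/m³ × 9.8 m/s² × 480 m = 9.972×10^6 Pa = 0.09972 kbar
halite: 2160 kg/m³ × 9.8 m/s² × 590 m = 1.249×10^7 Pa = 0.1249 kbar
chalk: 2025 kg/m³ × 9.8 m/s² × 360 m = 7.144×10^6 Pa = 0.07144 kbar
amphibolite: 3068 kg/m³ × 9.8 m/s² × 8400 m = 2.526×10^8 Pa = 2.526 kbar
Total = 0.09972 + 0.1249 + 0.07144 + 2.526 = 2.8216 kbar

2.82 kbar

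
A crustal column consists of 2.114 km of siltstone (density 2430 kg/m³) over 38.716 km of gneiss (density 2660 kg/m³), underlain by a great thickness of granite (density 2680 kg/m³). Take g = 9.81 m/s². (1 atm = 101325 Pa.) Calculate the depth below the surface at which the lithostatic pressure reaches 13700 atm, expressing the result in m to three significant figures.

53300 m

Pressure at base of upper layers: 2430×9.81×2114 + 2660×9.81×38716 = 1.061×10^9 Pa = 10468 atm
Remaining pressure to be supplied by granite: 1.388×10^9 − 1.061×10^9 = 3.275×10^8 Pa
Additional depth in granite = 3.275×10^8 Pa / (2680 kg/m³ × 9.81 m/s²) = 12456 m
Total depth = 40830 m + 12456 m = 53286 m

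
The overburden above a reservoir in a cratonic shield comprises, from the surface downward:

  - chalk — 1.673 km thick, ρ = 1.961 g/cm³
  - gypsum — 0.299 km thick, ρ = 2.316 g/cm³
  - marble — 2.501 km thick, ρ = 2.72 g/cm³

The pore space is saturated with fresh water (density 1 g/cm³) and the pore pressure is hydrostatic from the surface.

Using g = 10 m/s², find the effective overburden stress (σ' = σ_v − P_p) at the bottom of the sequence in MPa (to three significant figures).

Overburden (lithostatic) stress σ_v:
chalk: 1961 kg/m³ × 10 m/s² × 1673 m = 3.281×10^7 Pa = 32.81 MPa
gypsum: 2316 kg/m³ × 10 m/s² × 299 m = 6.925×10^6 Pa = 6.925 MPa
marble: 2720 kg/m³ × 10 m/s² × 2501 m = 6.803×10^7 Pa = 68.03 MPa
Total = 32.81 + 6.925 + 68.03 = 107.76 MPa
Pore pressure P_p = 1000 kg/m³ × 10 m/s² × 4473 m = 4.473×10^7 Pa = 44.73 MPa
Effective stress σ' = σ_v − P_p = 107.8 − 44.73 = 63.030 MPa

63.0 MPa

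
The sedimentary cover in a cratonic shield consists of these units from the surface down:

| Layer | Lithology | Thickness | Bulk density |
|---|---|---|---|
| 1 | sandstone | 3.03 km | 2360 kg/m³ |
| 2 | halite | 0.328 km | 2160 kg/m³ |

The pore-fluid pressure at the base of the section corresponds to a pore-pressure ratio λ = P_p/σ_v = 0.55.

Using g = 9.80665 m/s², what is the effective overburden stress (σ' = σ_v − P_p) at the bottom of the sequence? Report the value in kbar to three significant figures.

0.347 kbar

Overburden (lithostatic) stress σ_v:
sandstone: 2360 kg/m³ × 9.80665 m/s² × 3030 m = 7.013×10^7 Pa = 70.13 MPa
halite: 2160 kg/m³ × 9.80665 m/s² × 328 m = 6.948×10^6 Pa = 6.948 MPa
Total = 70.13 + 6.948 = 77.073 MPa
Pore pressure P_p = λ·σ_v = 0.55 × 77.07 MPa = 42.39 MPa
Effective stress σ' = σ_v − P_p = 77.07 − 42.39 = 34.683 MPa = 0.34683 kbar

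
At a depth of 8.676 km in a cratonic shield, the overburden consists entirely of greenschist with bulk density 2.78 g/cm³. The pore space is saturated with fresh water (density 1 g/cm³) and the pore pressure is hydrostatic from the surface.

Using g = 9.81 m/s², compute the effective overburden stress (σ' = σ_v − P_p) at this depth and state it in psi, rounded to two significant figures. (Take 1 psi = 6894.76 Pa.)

Overburden (lithostatic) stress σ_v:
greenschist: 2780 kg/m³ × 9.81 m/s² × 8676 m = 2.366×10^8 Pa = 236.6 MPa
Pore pressure P_p = 1000 kg/m³ × 9.81 m/s² × 8676 m = 8.511×10^7 Pa = 85.11 MPa
Effective stress σ' = σ_v − P_p = 236.6 − 85.11 = 151.50 MPa = 21973 psi

22000 psi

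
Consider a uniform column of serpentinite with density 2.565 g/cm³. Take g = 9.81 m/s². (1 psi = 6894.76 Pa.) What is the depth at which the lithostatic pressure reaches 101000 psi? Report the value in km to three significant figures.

27.7 km

h = P/(ρg) = 101000 psi / (2565 kg/m³ × 9.81 m/s²) = 6.964×10^8 Pa / 25163 Pa/m = 27675 m
= 27.675 km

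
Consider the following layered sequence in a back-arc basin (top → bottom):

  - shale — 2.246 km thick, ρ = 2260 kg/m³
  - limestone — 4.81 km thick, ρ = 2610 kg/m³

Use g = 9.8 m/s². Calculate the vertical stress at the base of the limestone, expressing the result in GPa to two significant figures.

shale: 2260 kg/m³ × 9.8 m/s² × 2246 m = 4.974×10^7 Pa = 0.04974 GPa
limestone: 2610 kg/m³ × 9.8 m/s² × 4810 m = 1.230×10^8 Pa = 0.1230 GPa
Total = 0.04974 + 0.1230 = 0.17277 GPa

0.17 GPa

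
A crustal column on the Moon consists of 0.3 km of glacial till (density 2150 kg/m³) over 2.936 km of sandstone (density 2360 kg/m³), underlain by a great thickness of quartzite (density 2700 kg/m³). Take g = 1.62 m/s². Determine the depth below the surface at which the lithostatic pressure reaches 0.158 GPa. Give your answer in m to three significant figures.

Pressure at base of upper layers: 2150×1.62×300 + 2360×1.62×2936 = 1.227×10^7 Pa = 0.01227 GPa
Remaining pressure to be supplied by quartzite: 1.580×10^8 − 1.227×10^7 = 1.457×10^8 Pa
Additional depth in quartzite = 1.457×10^8 Pa / (2700 kg/m³ × 1.62 m/s²) = 33317 m
Total depth = 3236 m + 33317 m = 36553 m

36600 m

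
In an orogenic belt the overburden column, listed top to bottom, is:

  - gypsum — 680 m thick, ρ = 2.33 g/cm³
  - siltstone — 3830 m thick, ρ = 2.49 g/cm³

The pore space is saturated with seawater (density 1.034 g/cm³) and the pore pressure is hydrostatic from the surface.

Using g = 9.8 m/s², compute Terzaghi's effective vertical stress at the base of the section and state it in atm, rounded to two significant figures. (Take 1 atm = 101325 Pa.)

Overburden (lithostatic) stress σ_v:
gypsum: 2330 kg/m³ × 9.8 m/s² × 680 m = 1.553×10^7 Pa = 15.53 MPa
siltstone: 2490 kg/m³ × 9.8 m/s² × 3830 m = 9.346×10^7 Pa = 93.46 MPa
Total = 15.53 + 93.46 = 108.99 MPa
Pore pressure P_p = 1034 kg/m³ × 9.8 m/s² × 4510 m = 4.570×10^7 Pa = 45.70 MPa
Effective stress σ' = σ_v − P_p = 109.0 − 45.70 = 63.286 MPa = 624.58 atm

620 atm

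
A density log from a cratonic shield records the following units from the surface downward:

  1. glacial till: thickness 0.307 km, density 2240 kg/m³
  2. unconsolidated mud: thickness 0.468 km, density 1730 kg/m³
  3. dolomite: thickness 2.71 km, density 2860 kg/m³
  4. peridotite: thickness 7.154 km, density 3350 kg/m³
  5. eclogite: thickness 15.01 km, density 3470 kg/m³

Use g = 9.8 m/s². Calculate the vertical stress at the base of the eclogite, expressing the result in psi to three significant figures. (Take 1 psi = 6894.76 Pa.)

glacial till: 2240 kg/m³ × 9.8 m/s² × 307 m = 6.739×10^6 Pa = 977.4 psi
unconsolidated mud: 1730 kg/m³ × 9.8 m/s² × 468 m = 7.934×10^6 Pa = 1151 psi
dolomite: 2860 kg/m³ × 9.8 m/s² × 2710 m = 7.596×10^7 Pa = 11016 psi
peridotite: 3350 kg/m³ × 9.8 m/s² × 7154 m = 2.349×10^8 Pa = 34064 psi
eclogite: 3470 kg/m³ × 9.8 m/s² × 15010 m = 5.104×10^8 Pa = 74032 psi
Total = 977.4 + 1151 + 11016 + 34064 + 74032 = 1.2124×10^5 psi

121000 psi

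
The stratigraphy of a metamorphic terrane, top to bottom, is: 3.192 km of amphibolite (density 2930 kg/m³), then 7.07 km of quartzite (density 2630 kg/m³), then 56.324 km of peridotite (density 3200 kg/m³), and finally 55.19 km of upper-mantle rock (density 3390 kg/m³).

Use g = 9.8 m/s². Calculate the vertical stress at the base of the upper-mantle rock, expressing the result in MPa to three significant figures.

amphibolite: 2930 kg/m³ × 9.8 m/s² × 3192 m = 9.166×10^7 Pa = 91.66 MPa
quartzite: 2630 kg/m³ × 9.8 m/s² × 7070 m = 1.822×10^8 Pa = 182.2 MPa
peridotite: 3200 kg/m³ × 9.8 m/s² × 56324 m = 1.766×10^9 Pa = 1766 MPa
upper-mantle rock: 3390 kg/m³ × 9.8 m/s² × 55190 m = 1.834×10^9 Pa = 1834 MPa
Total = 91.66 + 182.2 + 1766 + 1834 = 3873.7 MPa

3870 MPa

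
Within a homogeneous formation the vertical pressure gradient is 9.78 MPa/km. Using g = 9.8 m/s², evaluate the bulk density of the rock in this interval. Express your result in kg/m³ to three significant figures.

998 kg/m³

ρ = (dP/dz)/g = 9.78 MPa/km / 9.8 m/s² = 9780.0 Pa/m / 9.8 m/s² = 997.96 kg/m³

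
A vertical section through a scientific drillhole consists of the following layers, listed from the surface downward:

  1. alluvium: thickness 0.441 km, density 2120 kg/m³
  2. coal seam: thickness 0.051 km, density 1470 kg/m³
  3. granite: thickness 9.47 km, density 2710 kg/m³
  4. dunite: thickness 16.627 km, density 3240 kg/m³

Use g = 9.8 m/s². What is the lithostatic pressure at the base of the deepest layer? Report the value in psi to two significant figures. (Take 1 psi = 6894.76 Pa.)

110000 psi

alluvium: 2120 kg/m³ × 9.8 m/s² × 441 m = 9.162×10^6 Pa = 1329 psi
coal seam: 1470 kg/m³ × 9.8 m/s² × 51 m = 7.347×10^5 Pa = 106.6 psi
granite: 2710 kg/m³ × 9.8 m/s² × 9470 m = 2.515×10^8 Pa = 36478 psi
dunite: 3240 kg/m³ × 9.8 m/s² × 16627 m = 5.279×10^8 Pa = 76571 psi
Total = 1329 + 106.6 + 36478 + 76571 = 1.1448×10^5 psi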